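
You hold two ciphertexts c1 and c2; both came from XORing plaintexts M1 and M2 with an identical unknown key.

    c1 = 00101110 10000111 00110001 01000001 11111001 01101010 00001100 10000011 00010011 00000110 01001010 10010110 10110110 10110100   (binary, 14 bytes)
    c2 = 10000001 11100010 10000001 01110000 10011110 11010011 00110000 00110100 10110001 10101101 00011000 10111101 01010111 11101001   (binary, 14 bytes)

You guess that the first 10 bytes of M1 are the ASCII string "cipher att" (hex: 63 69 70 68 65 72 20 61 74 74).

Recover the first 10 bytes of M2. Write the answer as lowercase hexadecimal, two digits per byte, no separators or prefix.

First, c1 ⊕ c2 = (M1 ⊕ K) ⊕ (M2 ⊕ K) = M1 ⊕ M2, so the key drops out. Then M2 = (M1 ⊕ M2) ⊕ M1 over the first 10 bytes.
byte 0: (2e xor 81) xor 63 = af xor 63 = cc
byte 1: (87 xor e2) xor 69 = 65 xor 69 = 0c
byte 2: (31 xor 81) xor 70 = b0 xor 70 = c0
byte 3: (41 xor 70) xor 68 = 31 xor 68 = 59
byte 4: (f9 xor 9e) xor 65 = 67 xor 65 = 02
byte 5: (6a xor d3) xor 72 = b9 xor 72 = cb
byte 6: (0c xor 30) xor 20 = 3c xor 20 = 1c
byte 7: (83 xor 34) xor 61 = b7 xor 61 = d6
byte 8: (13 xor b1) xor 74 = a2 xor 74 = d6
byte 9: (06 xor ad) xor 74 = ab xor 74 = df

cc0cc05902cb1cd6d6df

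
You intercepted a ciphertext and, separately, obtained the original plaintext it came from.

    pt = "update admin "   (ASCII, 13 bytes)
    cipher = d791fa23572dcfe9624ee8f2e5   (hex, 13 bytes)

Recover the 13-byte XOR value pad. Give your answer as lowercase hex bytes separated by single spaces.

Since cipher = pt ⊕ pad, XORing both sides with pt gives pad = pt ⊕ cipher.
byte 0: 01110101 ⊕ 11010111 = 10100010
byte 1: 01110000 ⊕ 10010001 = 11100001
byte 2: 01100100 ⊕ 11111010 = 10011110
byte 3: 01100001 ⊕ 00100011 = 01000010
byte 4: 01110100 ⊕ 01010111 = 00100011
byte 5: 01100101 ⊕ 00101101 = 01001000
byte 6: 00100000 ⊕ 11001111 = 11101111
byte 7: 01100001 ⊕ 11101001 = 10001000
byte 8: 01100100 ⊕ 01100010 = 00000110
byte 9: 01101101 ⊕ 01001110 = 00100011
byte 10: 01101001 ⊕ 11101000 = 10000001
byte 11: 01101110 ⊕ 11110010 = 10011100
byte 12: 00100000 ⊕ 11100101 = 11000101

a2 e1 9e 42 23 48 ef 88 06 23 81 9c c5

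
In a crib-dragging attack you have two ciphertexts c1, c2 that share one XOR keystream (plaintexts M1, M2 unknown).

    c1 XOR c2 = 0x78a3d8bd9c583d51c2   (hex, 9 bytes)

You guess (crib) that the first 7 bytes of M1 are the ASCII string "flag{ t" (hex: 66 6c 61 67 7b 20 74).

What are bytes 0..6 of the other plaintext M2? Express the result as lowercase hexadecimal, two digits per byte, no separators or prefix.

1ecfb9dae77849

Since c1 ⊕ c2 = M1 ⊕ M2, XORing with the guessed M1 bytes yields the corresponding M2 bytes: M2 = (c1 ⊕ c2) ⊕ M1.
78 ^ 66 = 1e
a3 ^ 6c = cf
d8 ^ 61 = b9
bd ^ 67 = da
9c ^ 7b = e7
58 ^ 20 = 78
3d ^ 74 = 49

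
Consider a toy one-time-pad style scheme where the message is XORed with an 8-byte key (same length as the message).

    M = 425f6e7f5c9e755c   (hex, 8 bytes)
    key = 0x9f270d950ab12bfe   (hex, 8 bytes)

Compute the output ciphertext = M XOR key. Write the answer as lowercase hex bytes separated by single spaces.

dd 78 63 ea 56 2f 5e a2

42 ⊕ 9f = dd
5f ⊕ 27 = 78
6e ⊕ 0d = 63
7f ⊕ 95 = ea
5c ⊕ 0a = 56
9e ⊕ b1 = 2f
75 ⊕ 2b = 5e
5c ⊕ fe = a2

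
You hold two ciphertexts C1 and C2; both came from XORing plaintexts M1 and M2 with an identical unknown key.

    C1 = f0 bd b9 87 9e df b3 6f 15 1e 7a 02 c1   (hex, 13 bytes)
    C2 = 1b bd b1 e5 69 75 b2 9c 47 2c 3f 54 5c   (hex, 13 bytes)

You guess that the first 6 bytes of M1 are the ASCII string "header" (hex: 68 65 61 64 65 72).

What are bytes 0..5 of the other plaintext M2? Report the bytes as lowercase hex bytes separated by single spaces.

83 65 69 06 92 d8

First, C1 ⊕ C2 = (M1 ⊕ K) ⊕ (M2 ⊕ K) = M1 ⊕ M2, so the key drops out. Then M2 = (M1 ⊕ M2) ⊕ M1 over the first 6 bytes.
byte 0: (f0 xor 1b) xor 68 = eb xor 68 = 83
byte 1: (bd xor bd) xor 65 = 00 xor 65 = 65
byte 2: (b9 xor b1) xor 61 = 08 xor 61 = 69
byte 3: (87 xor e5) xor 64 = 62 xor 64 = 06
byte 4: (9e xor 69) xor 65 = f7 xor 65 = 92
byte 5: (df xor 75) xor 72 = aa xor 72 = d8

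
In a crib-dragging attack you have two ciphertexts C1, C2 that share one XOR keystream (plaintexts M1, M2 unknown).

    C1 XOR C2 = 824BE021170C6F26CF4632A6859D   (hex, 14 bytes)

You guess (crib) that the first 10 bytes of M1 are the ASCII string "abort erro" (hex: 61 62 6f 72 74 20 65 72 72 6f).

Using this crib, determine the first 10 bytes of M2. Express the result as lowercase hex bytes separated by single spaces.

e3 29 8f 53 63 2c 0a 54 bd 29

Since C1 ⊕ C2 = M1 ⊕ M2, XORing with the guessed M1 bytes yields the corresponding M2 bytes: M2 = (C1 ⊕ C2) ⊕ M1.
byte 0: 82 xor 61 = e3
byte 1: 4b xor 62 = 29
byte 2: e0 xor 6f = 8f
byte 3: 21 xor 72 = 53
byte 4: 17 xor 74 = 63
byte 5: 0c xor 20 = 2c
byte 6: 6f xor 65 = 0a
byte 7: 26 xor 72 = 54
byte 8: cf xor 72 = bd
byte 9: 46 xor 6f = 29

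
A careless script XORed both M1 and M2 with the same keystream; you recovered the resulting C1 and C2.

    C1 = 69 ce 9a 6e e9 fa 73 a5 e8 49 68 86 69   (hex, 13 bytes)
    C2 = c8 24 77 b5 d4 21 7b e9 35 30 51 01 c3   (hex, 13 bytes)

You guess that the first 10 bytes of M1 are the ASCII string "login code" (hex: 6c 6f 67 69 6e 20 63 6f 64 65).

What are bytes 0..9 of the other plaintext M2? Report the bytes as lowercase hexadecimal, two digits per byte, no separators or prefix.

cd858ab253fb6b23b91c

First, C1 ⊕ C2 = (M1 ⊕ K) ⊕ (M2 ⊕ K) = M1 ⊕ M2, so the key drops out. Then M2 = (M1 ⊕ M2) ⊕ M1 over the first 10 bytes.
byte 0: (69 ^ c8) ^ 6c = a1 ^ 6c = cd
byte 1: (ce ^ 24) ^ 6f = ea ^ 6f = 85
byte 2: (9a ^ 77) ^ 67 = ed ^ 67 = 8a
byte 3: (6e ^ b5) ^ 69 = db ^ 69 = b2
byte 4: (e9 ^ d4) ^ 6e = 3d ^ 6e = 53
byte 5: (fa ^ 21) ^ 20 = db ^ 20 = fb
byte 6: (73 ^ 7b) ^ 63 = 08 ^ 63 = 6b
byte 7: (a5 ^ e9) ^ 6f = 4c ^ 6f = 23
byte 8: (e8 ^ 35) ^ 64 = dd ^ 64 = b9
byte 9: (49 ^ 30) ^ 65 = 79 ^ 65 = 1c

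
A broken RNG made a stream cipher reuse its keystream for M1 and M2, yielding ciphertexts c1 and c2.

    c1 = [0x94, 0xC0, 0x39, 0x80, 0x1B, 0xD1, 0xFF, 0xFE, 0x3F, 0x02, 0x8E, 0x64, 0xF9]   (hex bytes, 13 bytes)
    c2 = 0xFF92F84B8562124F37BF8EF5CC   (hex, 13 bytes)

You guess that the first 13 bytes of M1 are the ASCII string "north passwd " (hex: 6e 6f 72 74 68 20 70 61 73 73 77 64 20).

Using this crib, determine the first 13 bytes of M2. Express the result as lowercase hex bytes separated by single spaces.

First, c1 ⊕ c2 = (M1 ⊕ K) ⊕ (M2 ⊕ K) = M1 ⊕ M2, so the key drops out. Then M2 = (M1 ⊕ M2) ⊕ M1 over the first 13 bytes.
byte 0: (94 ⊕ ff) ⊕ 6e = 6b ⊕ 6e = 05
byte 1: (c0 ⊕ 92) ⊕ 6f = 52 ⊕ 6f = 3d
byte 2: (39 ⊕ f8) ⊕ 72 = c1 ⊕ 72 = b3
byte 3: (80 ⊕ 4b) ⊕ 74 = cb ⊕ 74 = bf
byte 4: (1b ⊕ 85) ⊕ 68 = 9e ⊕ 68 = f6
byte 5: (d1 ⊕ 62) ⊕ 20 = b3 ⊕ 20 = 93
byte 6: (ff ⊕ 12) ⊕ 70 = ed ⊕ 70 = 9d
byte 7: (fe ⊕ 4f) ⊕ 61 = b1 ⊕ 61 = d0
byte 8: (3f ⊕ 37) ⊕ 73 = 08 ⊕ 73 = 7b
byte 9: (02 ⊕ bf) ⊕ 73 = bd ⊕ 73 = ce
byte 10: (8e ⊕ 8e) ⊕ 77 = 00 ⊕ 77 = 77
byte 11: (64 ⊕ f5) ⊕ 64 = 91 ⊕ 64 = f5
byte 12: (f9 ⊕ cc) ⊕ 20 = 35 ⊕ 20 = 15

05 3d b3 bf f6 93 9d d0 7b ce 77 f5 15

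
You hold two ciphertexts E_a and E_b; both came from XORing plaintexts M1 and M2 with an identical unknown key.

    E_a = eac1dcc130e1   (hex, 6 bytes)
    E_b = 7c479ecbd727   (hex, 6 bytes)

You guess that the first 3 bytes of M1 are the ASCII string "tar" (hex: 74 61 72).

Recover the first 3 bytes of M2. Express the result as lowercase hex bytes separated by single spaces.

First, E_a ⊕ E_b = (M1 ⊕ K) ⊕ (M2 ⊕ K) = M1 ⊕ M2, so the key drops out. Then M2 = (M1 ⊕ M2) ⊕ M1 over the first 3 bytes.
byte 0: (ea xor 7c) xor 74 = 96 xor 74 = e2
byte 1: (c1 xor 47) xor 61 = 86 xor 61 = e7
byte 2: (dc xor 9e) xor 72 = 42 xor 72 = 30

e2 e7 30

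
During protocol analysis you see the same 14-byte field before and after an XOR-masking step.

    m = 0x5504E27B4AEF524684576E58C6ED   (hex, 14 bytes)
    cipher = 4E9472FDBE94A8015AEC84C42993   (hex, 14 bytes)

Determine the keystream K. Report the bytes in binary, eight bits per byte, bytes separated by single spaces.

00011011 10010000 10010000 10000110 11110100 01111011 11111010 01000111 11011110 10111011 11101010 10011100 11101111 01111110

Since cipher = m ⊕ K, XORing both sides with m gives K = m ⊕ cipher.
byte 0: 55 xor 4e = 1b
byte 1: 04 xor 94 = 90
byte 2: e2 xor 72 = 90
byte 3: 7b xor fd = 86
byte 4: 4a xor be = f4
byte 5: ef xor 94 = 7b
byte 6: 52 xor a8 = fa
byte 7: 46 xor 01 = 47
byte 8: 84 xor 5a = de
byte 9: 57 xor ec = bb
byte 10: 6e xor 84 = ea
byte 11: 58 xor c4 = 9c
byte 12: c6 xor 29 = ef
byte 13: ed xor 93 = 7e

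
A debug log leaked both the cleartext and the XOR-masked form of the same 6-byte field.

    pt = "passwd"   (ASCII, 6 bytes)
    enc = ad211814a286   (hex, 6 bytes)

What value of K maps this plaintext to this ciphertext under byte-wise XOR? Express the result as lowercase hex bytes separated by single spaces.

Since enc = pt ⊕ K, XORing both sides with pt gives K = pt ⊕ enc.
112 XOR 173 = 221
 97 XOR  33 =  64
115 XOR  24 = 107
115 XOR  20 = 103
119 XOR 162 = 213
100 XOR 134 = 226

dd 40 6b 67 d5 e2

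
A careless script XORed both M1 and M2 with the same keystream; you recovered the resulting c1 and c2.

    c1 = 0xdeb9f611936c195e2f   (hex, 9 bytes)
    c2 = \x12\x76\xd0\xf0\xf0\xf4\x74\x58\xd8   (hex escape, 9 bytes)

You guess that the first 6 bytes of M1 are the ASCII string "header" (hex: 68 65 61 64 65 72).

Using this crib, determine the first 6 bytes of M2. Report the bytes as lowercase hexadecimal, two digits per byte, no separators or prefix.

First, c1 ⊕ c2 = (M1 ⊕ K) ⊕ (M2 ⊕ K) = M1 ⊕ M2, so the key drops out. Then M2 = (M1 ⊕ M2) ⊕ M1 over the first 6 bytes.
byte 0: (de XOR 12) XOR 68 = cc XOR 68 = a4
byte 1: (b9 XOR 76) XOR 65 = cf XOR 65 = aa
byte 2: (f6 XOR d0) XOR 61 = 26 XOR 61 = 47
byte 3: (11 XOR f0) XOR 64 = e1 XOR 64 = 85
byte 4: (93 XOR f0) XOR 65 = 63 XOR 65 = 06
byte 5: (6c XOR f4) XOR 72 = 98 XOR 72 = ea

a4aa478506ea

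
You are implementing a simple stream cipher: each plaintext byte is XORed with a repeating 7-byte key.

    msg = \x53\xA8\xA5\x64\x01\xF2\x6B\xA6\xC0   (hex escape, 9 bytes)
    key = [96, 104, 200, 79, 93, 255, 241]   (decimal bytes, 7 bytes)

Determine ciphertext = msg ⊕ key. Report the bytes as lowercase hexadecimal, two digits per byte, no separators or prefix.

The 7-byte key repeats, so the effective keystream is 60 68 c8 4f 5d ff f1 60 68.
byte 0:  83 XOR  96 =  51
byte 1: 168 XOR 104 = 192
byte 2: 165 XOR 200 = 109
byte 3: 100 XOR  79 =  43
byte 4:   1 XOR  93 =  92
byte 5: 242 XOR 255 =  13
byte 6: 107 XOR 241 = 154
byte 7: 166 XOR  96 = 198
byte 8: 192 XOR 104 = 168

33c06d2b5c0d9ac6a8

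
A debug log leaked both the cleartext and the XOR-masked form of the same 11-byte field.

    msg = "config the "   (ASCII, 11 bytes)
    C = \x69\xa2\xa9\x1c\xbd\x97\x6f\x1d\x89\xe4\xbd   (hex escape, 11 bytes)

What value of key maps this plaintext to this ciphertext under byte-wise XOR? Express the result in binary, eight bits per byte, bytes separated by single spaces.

Since C = msg ⊕ key, XORing both sides with msg gives key = msg ⊕ C.
63 ^ 69 = 0a
6f ^ a2 = cd
6e ^ a9 = c7
66 ^ 1c = 7a
69 ^ bd = d4
67 ^ 97 = f0
20 ^ 6f = 4f
74 ^ 1d = 69
68 ^ 89 = e1
65 ^ e4 = 81
20 ^ bd = 9d

00001010 11001101 11000111 01111010 11010100 11110000 01001111 01101001 11100001 10000001 10011101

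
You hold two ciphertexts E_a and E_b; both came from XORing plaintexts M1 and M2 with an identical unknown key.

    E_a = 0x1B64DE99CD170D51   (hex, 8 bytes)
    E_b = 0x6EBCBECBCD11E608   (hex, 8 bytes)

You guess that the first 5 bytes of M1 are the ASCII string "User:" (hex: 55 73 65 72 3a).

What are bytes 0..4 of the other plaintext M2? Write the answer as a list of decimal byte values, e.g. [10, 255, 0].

[32, 171, 5, 32, 58]

First, E_a ⊕ E_b = (M1 ⊕ K) ⊕ (M2 ⊕ K) = M1 ⊕ M2, so the key drops out. Then M2 = (M1 ⊕ M2) ⊕ M1 over the first 5 bytes.
byte 0: (1b ^ 6e) ^ 55 = 75 ^ 55 = 20
byte 1: (64 ^ bc) ^ 73 = d8 ^ 73 = ab
byte 2: (de ^ be) ^ 65 = 60 ^ 65 = 05
byte 3: (99 ^ cb) ^ 72 = 52 ^ 72 = 20
byte 4: (cd ^ cd) ^ 3a = 00 ^ 3a = 3a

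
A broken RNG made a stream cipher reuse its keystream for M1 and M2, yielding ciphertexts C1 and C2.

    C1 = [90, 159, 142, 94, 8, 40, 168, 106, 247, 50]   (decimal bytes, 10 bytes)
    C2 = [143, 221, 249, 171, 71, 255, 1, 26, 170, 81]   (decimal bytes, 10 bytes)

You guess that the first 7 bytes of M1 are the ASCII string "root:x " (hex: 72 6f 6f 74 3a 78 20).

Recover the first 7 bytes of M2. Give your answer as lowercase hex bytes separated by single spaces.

First, C1 ⊕ C2 = (M1 ⊕ K) ⊕ (M2 ⊕ K) = M1 ⊕ M2, so the key drops out. Then M2 = (M1 ⊕ M2) ⊕ M1 over the first 7 bytes.
byte 0: (5a xor 8f) xor 72 = d5 xor 72 = a7
byte 1: (9f xor dd) xor 6f = 42 xor 6f = 2d
byte 2: (8e xor f9) xor 6f = 77 xor 6f = 18
byte 3: (5e xor ab) xor 74 = f5 xor 74 = 81
byte 4: (08 xor 47) xor 3a = 4f xor 3a = 75
byte 5: (28 xor ff) xor 78 = d7 xor 78 = af
byte 6: (a8 xor 01) xor 20 = a9 xor 20 = 89

a7 2d 18 81 75 af 89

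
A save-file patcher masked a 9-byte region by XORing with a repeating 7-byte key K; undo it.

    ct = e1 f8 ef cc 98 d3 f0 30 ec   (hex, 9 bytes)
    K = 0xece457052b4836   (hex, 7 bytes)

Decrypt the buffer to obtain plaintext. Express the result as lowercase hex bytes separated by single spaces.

0d 1c b8 c9 b3 9b c6 dc 08

The 7-byte key repeats, so the effective keystream is ec e4 57 05 2b 48 36 ec e4.
byte 0: e1 ⊕ ec = 0d
byte 1: f8 ⊕ e4 = 1c
byte 2: ef ⊕ 57 = b8
byte 3: cc ⊕ 05 = c9
byte 4: 98 ⊕ 2b = b3
byte 5: d3 ⊕ 48 = 9b
byte 6: f0 ⊕ 36 = c6
byte 7: 30 ⊕ ec = dc
byte 8: ec ⊕ e4 = 08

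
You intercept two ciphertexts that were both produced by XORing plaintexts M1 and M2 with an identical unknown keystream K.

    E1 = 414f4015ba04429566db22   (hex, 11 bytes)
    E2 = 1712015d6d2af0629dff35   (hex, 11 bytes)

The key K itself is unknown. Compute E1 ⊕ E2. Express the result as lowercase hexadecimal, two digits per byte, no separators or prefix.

565d4148d72eb2f7fb2417

E1 ⊕ E2 = (M1 ⊕ K) ⊕ (M2 ⊕ K) = M1 ⊕ M2 — the shared key cancels under XOR.
41 ^ 17 = 56
4f ^ 12 = 5d
40 ^ 01 = 41
15 ^ 5d = 48
ba ^ 6d = d7
04 ^ 2a = 2e
42 ^ f0 = b2
95 ^ 62 = f7
66 ^ 9d = fb
db ^ ff = 24
22 ^ 35 = 17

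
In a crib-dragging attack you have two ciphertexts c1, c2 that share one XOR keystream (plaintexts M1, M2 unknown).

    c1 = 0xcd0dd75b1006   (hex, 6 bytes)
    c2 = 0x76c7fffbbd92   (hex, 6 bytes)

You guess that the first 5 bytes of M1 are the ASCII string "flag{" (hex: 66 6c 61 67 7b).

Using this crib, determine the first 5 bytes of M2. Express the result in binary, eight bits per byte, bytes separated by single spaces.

11011101 10100110 01001001 11000111 11010110

First, c1 ⊕ c2 = (M1 ⊕ K) ⊕ (M2 ⊕ K) = M1 ⊕ M2, so the key drops out. Then M2 = (M1 ⊕ M2) ⊕ M1 over the first 5 bytes.
byte 0: (cd XOR 76) XOR 66 = bb XOR 66 = dd
byte 1: (0d XOR c7) XOR 6c = ca XOR 6c = a6
byte 2: (d7 XOR ff) XOR 61 = 28 XOR 61 = 49
byte 3: (5b XOR fb) XOR 67 = a0 XOR 67 = c7
byte 4: (10 XOR bd) XOR 7b = ad XOR 7b = d6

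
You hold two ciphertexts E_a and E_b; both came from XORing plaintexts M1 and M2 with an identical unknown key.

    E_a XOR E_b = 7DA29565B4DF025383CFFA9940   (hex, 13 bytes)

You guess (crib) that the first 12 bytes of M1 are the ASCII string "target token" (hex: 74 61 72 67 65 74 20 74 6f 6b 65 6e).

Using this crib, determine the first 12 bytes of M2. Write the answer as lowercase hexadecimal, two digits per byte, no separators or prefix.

Since E_a ⊕ E_b = M1 ⊕ M2, XORing with the guessed M1 bytes yields the corresponding M2 bytes: M2 = (E_a ⊕ E_b) ⊕ M1.
125 xor 116 =   9
162 xor  97 = 195
149 xor 114 = 231
101 xor 103 =   2
180 xor 101 = 209
223 xor 116 = 171
  2 xor  32 =  34
 83 xor 116 =  39
131 xor 111 = 236
207 xor 107 = 164
250 xor 101 = 159
153 xor 110 = 247

09c3e702d1ab2227eca49ff7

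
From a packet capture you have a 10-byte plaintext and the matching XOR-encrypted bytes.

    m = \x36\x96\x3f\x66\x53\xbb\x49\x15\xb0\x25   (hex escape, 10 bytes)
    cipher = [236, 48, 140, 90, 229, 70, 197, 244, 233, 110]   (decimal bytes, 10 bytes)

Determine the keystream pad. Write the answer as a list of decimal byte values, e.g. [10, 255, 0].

[218, 166, 179, 60, 182, 253, 140, 225, 89, 75]

Since cipher = m ⊕ pad, XORing both sides with m gives pad = m ⊕ cipher.
byte 0: 36 ^ ec = da
byte 1: 96 ^ 30 = a6
byte 2: 3f ^ 8c = b3
byte 3: 66 ^ 5a = 3c
byte 4: 53 ^ e5 = b6
byte 5: bb ^ 46 = fd
byte 6: 49 ^ c5 = 8c
byte 7: 15 ^ f4 = e1
byte 8: b0 ^ e9 = 59
byte 9: 25 ^ 6e = 4b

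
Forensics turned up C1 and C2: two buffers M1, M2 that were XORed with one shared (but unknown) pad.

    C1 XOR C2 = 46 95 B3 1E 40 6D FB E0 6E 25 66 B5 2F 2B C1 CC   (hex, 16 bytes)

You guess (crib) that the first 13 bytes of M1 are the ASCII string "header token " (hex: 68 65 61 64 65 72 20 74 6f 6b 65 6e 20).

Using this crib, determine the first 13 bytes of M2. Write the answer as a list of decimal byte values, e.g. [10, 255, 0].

Since C1 ⊕ C2 = M1 ⊕ M2, XORing with the guessed M1 bytes yields the corresponding M2 bytes: M2 = (C1 ⊕ C2) ⊕ M1.
46 xor 68 = 2e
95 xor 65 = f0
b3 xor 61 = d2
1e xor 64 = 7a
40 xor 65 = 25
6d xor 72 = 1f
fb xor 20 = db
e0 xor 74 = 94
6e xor 6f = 01
25 xor 6b = 4e
66 xor 65 = 03
b5 xor 6e = db
2f xor 20 = 0f

[46, 240, 210, 122, 37, 31, 219, 148, 1, 78, 3, 219, 15]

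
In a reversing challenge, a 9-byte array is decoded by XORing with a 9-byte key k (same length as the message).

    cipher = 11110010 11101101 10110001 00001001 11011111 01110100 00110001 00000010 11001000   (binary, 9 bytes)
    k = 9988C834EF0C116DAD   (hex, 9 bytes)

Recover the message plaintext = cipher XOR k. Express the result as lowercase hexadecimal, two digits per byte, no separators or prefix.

6b65793d3078206f65

f2 ⊕ 99 = 6b
ed ⊕ 88 = 65
b1 ⊕ c8 = 79
09 ⊕ 34 = 3d
df ⊕ ef = 30
74 ⊕ 0c = 78
31 ⊕ 11 = 20
02 ⊕ 6d = 6f
c8 ⊕ ad = 65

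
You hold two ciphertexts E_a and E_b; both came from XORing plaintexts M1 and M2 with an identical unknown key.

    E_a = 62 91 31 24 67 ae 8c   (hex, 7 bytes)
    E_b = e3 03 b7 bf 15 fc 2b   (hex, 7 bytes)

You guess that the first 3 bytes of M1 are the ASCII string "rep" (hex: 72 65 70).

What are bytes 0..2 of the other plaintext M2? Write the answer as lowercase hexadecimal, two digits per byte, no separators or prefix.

f3f7f6

First, E_a ⊕ E_b = (M1 ⊕ K) ⊕ (M2 ⊕ K) = M1 ⊕ M2, so the key drops out. Then M2 = (M1 ⊕ M2) ⊕ M1 over the first 3 bytes.
byte 0: (62 ⊕ e3) ⊕ 72 = 81 ⊕ 72 = f3
byte 1: (91 ⊕ 03) ⊕ 65 = 92 ⊕ 65 = f7
byte 2: (31 ⊕ b7) ⊕ 70 = 86 ⊕ 70 = f6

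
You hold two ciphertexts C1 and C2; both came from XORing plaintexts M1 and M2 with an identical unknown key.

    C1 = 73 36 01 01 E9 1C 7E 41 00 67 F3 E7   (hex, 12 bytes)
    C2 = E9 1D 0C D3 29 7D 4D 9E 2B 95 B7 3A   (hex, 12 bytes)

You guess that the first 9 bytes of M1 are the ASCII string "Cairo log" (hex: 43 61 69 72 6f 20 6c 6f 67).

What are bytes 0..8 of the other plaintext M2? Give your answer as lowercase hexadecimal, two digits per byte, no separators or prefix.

d94a64a0af415fb04c

First, C1 ⊕ C2 = (M1 ⊕ K) ⊕ (M2 ⊕ K) = M1 ⊕ M2, so the key drops out. Then M2 = (M1 ⊕ M2) ⊕ M1 over the first 9 bytes.
byte 0: (73 ⊕ e9) ⊕ 43 = 9a ⊕ 43 = d9
byte 1: (36 ⊕ 1d) ⊕ 61 = 2b ⊕ 61 = 4a
byte 2: (01 ⊕ 0c) ⊕ 69 = 0d ⊕ 69 = 64
byte 3: (01 ⊕ d3) ⊕ 72 = d2 ⊕ 72 = a0
byte 4: (e9 ⊕ 29) ⊕ 6f = c0 ⊕ 6f = af
byte 5: (1c ⊕ 7d) ⊕ 20 = 61 ⊕ 20 = 41
byte 6: (7e ⊕ 4d) ⊕ 6c = 33 ⊕ 6c = 5f
byte 7: (41 ⊕ 9e) ⊕ 6f = df ⊕ 6f = b0
byte 8: (00 ⊕ 2b) ⊕ 67 = 2b ⊕ 67 = 4c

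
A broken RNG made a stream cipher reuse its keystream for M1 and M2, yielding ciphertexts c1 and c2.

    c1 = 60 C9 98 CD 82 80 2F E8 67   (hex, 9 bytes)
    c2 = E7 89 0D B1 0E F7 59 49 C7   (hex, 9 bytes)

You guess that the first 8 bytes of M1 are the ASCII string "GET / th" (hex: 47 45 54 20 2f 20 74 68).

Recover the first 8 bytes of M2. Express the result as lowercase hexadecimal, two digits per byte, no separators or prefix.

First, c1 ⊕ c2 = (M1 ⊕ K) ⊕ (M2 ⊕ K) = M1 ⊕ M2, so the key drops out. Then M2 = (M1 ⊕ M2) ⊕ M1 over the first 8 bytes.
byte 0: (60 ^ e7) ^ 47 = 87 ^ 47 = c0
byte 1: (c9 ^ 89) ^ 45 = 40 ^ 45 = 05
byte 2: (98 ^ 0d) ^ 54 = 95 ^ 54 = c1
byte 3: (cd ^ b1) ^ 20 = 7c ^ 20 = 5c
byte 4: (82 ^ 0e) ^ 2f = 8c ^ 2f = a3
byte 5: (80 ^ f7) ^ 20 = 77 ^ 20 = 57
byte 6: (2f ^ 59) ^ 74 = 76 ^ 74 = 02
byte 7: (e8 ^ 49) ^ 68 = a1 ^ 68 = c9

c005c15ca35702c9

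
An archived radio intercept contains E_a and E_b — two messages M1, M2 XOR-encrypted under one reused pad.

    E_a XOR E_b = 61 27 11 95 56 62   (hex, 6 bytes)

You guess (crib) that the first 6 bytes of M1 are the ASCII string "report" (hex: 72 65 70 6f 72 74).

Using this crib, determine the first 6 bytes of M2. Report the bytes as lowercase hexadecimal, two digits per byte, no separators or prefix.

Since E_a ⊕ E_b = M1 ⊕ M2, XORing with the guessed M1 bytes yields the corresponding M2 bytes: M2 = (E_a ⊕ E_b) ⊕ M1.
61 ⊕ 72 = 13
27 ⊕ 65 = 42
11 ⊕ 70 = 61
95 ⊕ 6f = fa
56 ⊕ 72 = 24
62 ⊕ 74 = 16

134261fa2416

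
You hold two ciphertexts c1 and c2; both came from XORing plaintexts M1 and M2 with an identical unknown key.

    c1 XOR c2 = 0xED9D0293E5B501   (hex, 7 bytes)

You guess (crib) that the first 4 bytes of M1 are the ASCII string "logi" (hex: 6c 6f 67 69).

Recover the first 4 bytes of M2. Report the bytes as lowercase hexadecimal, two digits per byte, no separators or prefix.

Since c1 ⊕ c2 = M1 ⊕ M2, XORing with the guessed M1 bytes yields the corresponding M2 bytes: M2 = (c1 ⊕ c2) ⊕ M1.
ed XOR 6c = 81
9d XOR 6f = f2
02 XOR 67 = 65
93 XOR 69 = fa

81f265fa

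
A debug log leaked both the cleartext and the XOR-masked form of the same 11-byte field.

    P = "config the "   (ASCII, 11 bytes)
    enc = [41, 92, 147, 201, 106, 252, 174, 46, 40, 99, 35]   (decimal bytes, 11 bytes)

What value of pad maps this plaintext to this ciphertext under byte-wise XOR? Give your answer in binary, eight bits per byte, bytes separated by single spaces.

Since enc = P ⊕ pad, XORing both sides with P gives pad = P ⊕ enc.
01100011 xor 00101001 = 01001010
01101111 xor 01011100 = 00110011
01101110 xor 10010011 = 11111101
01100110 xor 11001001 = 10101111
01101001 xor 01101010 = 00000011
01100111 xor 11111100 = 10011011
00100000 xor 10101110 = 10001110
01110100 xor 00101110 = 01011010
01101000 xor 00101000 = 01000000
01100101 xor 01100011 = 00000110
00100000 xor 00100011 = 00000011

01001010 00110011 11111101 10101111 00000011 10011011 10001110 01011010 01000000 00000110 00000011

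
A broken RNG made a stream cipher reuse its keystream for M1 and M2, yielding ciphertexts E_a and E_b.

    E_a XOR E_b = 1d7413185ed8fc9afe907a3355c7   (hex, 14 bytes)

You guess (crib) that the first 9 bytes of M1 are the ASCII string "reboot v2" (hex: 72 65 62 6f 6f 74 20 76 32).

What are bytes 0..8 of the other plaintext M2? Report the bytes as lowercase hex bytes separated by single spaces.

6f 11 71 77 31 ac dc ec cc

Since E_a ⊕ E_b = M1 ⊕ M2, XORing with the guessed M1 bytes yields the corresponding M2 bytes: M2 = (E_a ⊕ E_b) ⊕ M1.
1d xor 72 = 6f
74 xor 65 = 11
13 xor 62 = 71
18 xor 6f = 77
5e xor 6f = 31
d8 xor 74 = ac
fc xor 20 = dc
9a xor 76 = ec
fe xor 32 = cc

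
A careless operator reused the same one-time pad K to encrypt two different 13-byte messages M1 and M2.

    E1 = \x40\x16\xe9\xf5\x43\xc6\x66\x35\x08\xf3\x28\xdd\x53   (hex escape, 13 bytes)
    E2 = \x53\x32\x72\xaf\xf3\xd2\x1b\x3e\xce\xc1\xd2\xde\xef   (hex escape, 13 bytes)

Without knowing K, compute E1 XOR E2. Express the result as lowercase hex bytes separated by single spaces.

E1 ⊕ E2 = (M1 ⊕ K) ⊕ (M2 ⊕ K) = M1 ⊕ M2 — the shared key cancels under XOR.
byte 0: 40 ⊕ 53 = 13
byte 1: 16 ⊕ 32 = 24
byte 2: e9 ⊕ 72 = 9b
byte 3: f5 ⊕ af = 5a
byte 4: 43 ⊕ f3 = b0
byte 5: c6 ⊕ d2 = 14
byte 6: 66 ⊕ 1b = 7d
byte 7: 35 ⊕ 3e = 0b
byte 8: 08 ⊕ ce = c6
byte 9: f3 ⊕ c1 = 32
byte 10: 28 ⊕ d2 = fa
byte 11: dd ⊕ de = 03
byte 12: 53 ⊕ ef = bc

13 24 9b 5a b0 14 7d 0b c6 32 fa 03 bc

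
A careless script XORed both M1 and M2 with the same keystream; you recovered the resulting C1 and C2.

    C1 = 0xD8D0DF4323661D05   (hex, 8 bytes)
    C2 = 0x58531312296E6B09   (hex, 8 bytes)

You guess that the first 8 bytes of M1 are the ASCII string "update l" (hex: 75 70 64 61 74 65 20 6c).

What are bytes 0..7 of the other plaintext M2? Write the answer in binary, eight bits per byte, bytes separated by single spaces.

First, C1 ⊕ C2 = (M1 ⊕ K) ⊕ (M2 ⊕ K) = M1 ⊕ M2, so the key drops out. Then M2 = (M1 ⊕ M2) ⊕ M1 over the first 8 bytes.
byte 0: (d8 ^ 58) ^ 75 = 80 ^ 75 = f5
byte 1: (d0 ^ 53) ^ 70 = 83 ^ 70 = f3
byte 2: (df ^ 13) ^ 64 = cc ^ 64 = a8
byte 3: (43 ^ 12) ^ 61 = 51 ^ 61 = 30
byte 4: (23 ^ 29) ^ 74 = 0a ^ 74 = 7e
byte 5: (66 ^ 6e) ^ 65 = 08 ^ 65 = 6d
byte 6: (1d ^ 6b) ^ 20 = 76 ^ 20 = 56
byte 7: (05 ^ 09) ^ 6c = 0c ^ 6c = 60

11110101 11110011 10101000 00110000 01111110 01101101 01010110 01100000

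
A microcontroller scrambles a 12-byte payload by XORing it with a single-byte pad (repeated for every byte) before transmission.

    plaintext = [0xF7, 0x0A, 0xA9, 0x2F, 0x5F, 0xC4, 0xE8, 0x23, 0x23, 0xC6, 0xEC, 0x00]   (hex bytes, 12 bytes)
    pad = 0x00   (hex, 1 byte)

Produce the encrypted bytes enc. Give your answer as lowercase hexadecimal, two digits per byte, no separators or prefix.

f70aa92f5fc4e82323c6ec00

The 1-byte key repeats, so the effective keystream is 00 00 00 00 00 00 00 00 00 00 00 00.
byte 0: f7 ^ 00 = f7
byte 1: 0a ^ 00 = 0a
byte 2: a9 ^ 00 = a9
byte 3: 2f ^ 00 = 2f
byte 4: 5f ^ 00 = 5f
byte 5: c4 ^ 00 = c4
byte 6: e8 ^ 00 = e8
byte 7: 23 ^ 00 = 23
byte 8: 23 ^ 00 = 23
byte 9: c6 ^ 00 = c6
byte 10: ec ^ 00 = ec
byte 11: 00 ^ 00 = 00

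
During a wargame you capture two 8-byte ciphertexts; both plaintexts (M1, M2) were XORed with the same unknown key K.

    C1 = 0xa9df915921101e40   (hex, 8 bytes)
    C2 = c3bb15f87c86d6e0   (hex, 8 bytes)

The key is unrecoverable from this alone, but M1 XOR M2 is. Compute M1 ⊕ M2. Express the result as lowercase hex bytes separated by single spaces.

6a 64 84 a1 5d 96 c8 a0

C1 ⊕ C2 = (M1 ⊕ K) ⊕ (M2 ⊕ K) = M1 ⊕ M2 — the shared key cancels under XOR.
169 ⊕ 195 = 106
223 ⊕ 187 = 100
145 ⊕  21 = 132
 89 ⊕ 248 = 161
 33 ⊕ 124 =  93
 16 ⊕ 134 = 150
 30 ⊕ 214 = 200
 64 ⊕ 224 = 160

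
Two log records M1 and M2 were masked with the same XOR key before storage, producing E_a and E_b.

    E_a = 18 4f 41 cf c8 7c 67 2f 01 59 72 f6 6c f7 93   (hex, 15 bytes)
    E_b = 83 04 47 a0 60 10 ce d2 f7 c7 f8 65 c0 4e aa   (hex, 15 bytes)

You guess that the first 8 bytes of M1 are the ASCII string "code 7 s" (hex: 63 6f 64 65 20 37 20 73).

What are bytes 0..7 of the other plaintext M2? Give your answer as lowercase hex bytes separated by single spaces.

First, E_a ⊕ E_b = (M1 ⊕ K) ⊕ (M2 ⊕ K) = M1 ⊕ M2, so the key drops out. Then M2 = (M1 ⊕ M2) ⊕ M1 over the first 8 bytes.
byte 0: (18 xor 83) xor 63 = 9b xor 63 = f8
byte 1: (4f xor 04) xor 6f = 4b xor 6f = 24
byte 2: (41 xor 47) xor 64 = 06 xor 64 = 62
byte 3: (cf xor a0) xor 65 = 6f xor 65 = 0a
byte 4: (c8 xor 60) xor 20 = a8 xor 20 = 88
byte 5: (7c xor 10) xor 37 = 6c xor 37 = 5b
byte 6: (67 xor ce) xor 20 = a9 xor 20 = 89
byte 7: (2f xor d2) xor 73 = fd xor 73 = 8e

f8 24 62 0a 88 5b 89 8e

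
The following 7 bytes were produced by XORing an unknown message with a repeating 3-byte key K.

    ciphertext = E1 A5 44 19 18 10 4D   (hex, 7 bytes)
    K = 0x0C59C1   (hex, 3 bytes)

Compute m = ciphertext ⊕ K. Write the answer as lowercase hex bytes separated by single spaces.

The 3-byte key repeats, so the effective keystream is 0c 59 c1 0c 59 c1 0c.
byte 0: 11100001 ^ 00001100 = 11101101
byte 1: 10100101 ^ 01011001 = 11111100
byte 2: 01000100 ^ 11000001 = 10000101
byte 3: 00011001 ^ 00001100 = 00010101
byte 4: 00011000 ^ 01011001 = 01000001
byte 5: 00010000 ^ 11000001 = 11010001
byte 6: 01001101 ^ 00001100 = 01000001

ed fc 85 15 41 d1 41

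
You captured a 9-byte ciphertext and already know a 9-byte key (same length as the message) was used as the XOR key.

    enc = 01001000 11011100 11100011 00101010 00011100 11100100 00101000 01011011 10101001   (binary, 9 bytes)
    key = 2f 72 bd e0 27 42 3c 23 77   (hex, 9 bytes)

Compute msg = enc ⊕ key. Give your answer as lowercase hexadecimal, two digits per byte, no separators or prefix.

67ae5eca3ba61478de

XOR is its own inverse, so applying the key byte-wise gives the result directly.
byte 0:  72 XOR  47 = 103
byte 1: 220 XOR 114 = 174
byte 2: 227 XOR 189 =  94
byte 3:  42 XOR 224 = 202
byte 4:  28 XOR  39 =  59
byte 5: 228 XOR  66 = 166
byte 6:  40 XOR  60 =  20
byte 7:  91 XOR  35 = 120
byte 8: 169 XOR 119 = 222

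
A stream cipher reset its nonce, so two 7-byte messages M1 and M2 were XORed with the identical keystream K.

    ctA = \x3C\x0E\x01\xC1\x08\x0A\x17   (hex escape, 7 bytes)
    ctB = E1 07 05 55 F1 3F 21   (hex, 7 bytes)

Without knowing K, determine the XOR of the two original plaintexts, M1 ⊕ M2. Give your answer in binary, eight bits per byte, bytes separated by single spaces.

11011101 00001001 00000100 10010100 11111001 00110101 00110110

ctA ⊕ ctB = (M1 ⊕ K) ⊕ (M2 ⊕ K) = M1 ⊕ M2 — the shared key cancels under XOR.
byte 0: 3c ^ e1 = dd
byte 1: 0e ^ 07 = 09
byte 2: 01 ^ 05 = 04
byte 3: c1 ^ 55 = 94
byte 4: 08 ^ f1 = f9
byte 5: 0a ^ 3f = 35
byte 6: 17 ^ 21 = 36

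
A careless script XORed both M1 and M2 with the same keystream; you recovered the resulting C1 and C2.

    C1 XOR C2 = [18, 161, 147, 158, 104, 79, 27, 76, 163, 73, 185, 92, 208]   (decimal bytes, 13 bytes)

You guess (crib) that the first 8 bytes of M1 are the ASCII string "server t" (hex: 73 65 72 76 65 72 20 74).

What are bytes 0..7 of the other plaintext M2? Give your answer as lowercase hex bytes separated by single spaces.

61 c4 e1 e8 0d 3d 3b 38

Since C1 ⊕ C2 = M1 ⊕ M2, XORing with the guessed M1 bytes yields the corresponding M2 bytes: M2 = (C1 ⊕ C2) ⊕ M1.
12 ^ 73 = 61
a1 ^ 65 = c4
93 ^ 72 = e1
9e ^ 76 = e8
68 ^ 65 = 0d
4f ^ 72 = 3d
1b ^ 20 = 3b
4c ^ 74 = 38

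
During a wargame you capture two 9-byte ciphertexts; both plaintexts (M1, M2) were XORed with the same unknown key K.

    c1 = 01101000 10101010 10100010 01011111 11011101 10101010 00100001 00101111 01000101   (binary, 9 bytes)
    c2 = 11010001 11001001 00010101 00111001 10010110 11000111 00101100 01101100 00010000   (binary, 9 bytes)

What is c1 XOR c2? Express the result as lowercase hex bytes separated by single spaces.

c1 ⊕ c2 = (M1 ⊕ K) ⊕ (M2 ⊕ K) = M1 ⊕ M2 — the shared key cancels under XOR.
01101000 xor 11010001 = 10111001
10101010 xor 11001001 = 01100011
10100010 xor 00010101 = 10110111
01011111 xor 00111001 = 01100110
11011101 xor 10010110 = 01001011
10101010 xor 11000111 = 01101101
00100001 xor 00101100 = 00001101
00101111 xor 01101100 = 01000011
01000101 xor 00010000 = 01010101

b9 63 b7 66 4b 6d 0d 43 55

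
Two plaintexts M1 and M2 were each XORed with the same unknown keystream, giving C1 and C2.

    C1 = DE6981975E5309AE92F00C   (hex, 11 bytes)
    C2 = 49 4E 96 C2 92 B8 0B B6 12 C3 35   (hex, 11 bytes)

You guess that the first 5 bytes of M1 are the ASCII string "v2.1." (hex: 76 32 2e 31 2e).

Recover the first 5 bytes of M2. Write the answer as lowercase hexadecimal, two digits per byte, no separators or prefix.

First, C1 ⊕ C2 = (M1 ⊕ K) ⊕ (M2 ⊕ K) = M1 ⊕ M2, so the key drops out. Then M2 = (M1 ⊕ M2) ⊕ M1 over the first 5 bytes.
byte 0: (de ⊕ 49) ⊕ 76 = 97 ⊕ 76 = e1
byte 1: (69 ⊕ 4e) ⊕ 32 = 27 ⊕ 32 = 15
byte 2: (81 ⊕ 96) ⊕ 2e = 17 ⊕ 2e = 39
byte 3: (97 ⊕ c2) ⊕ 31 = 55 ⊕ 31 = 64
byte 4: (5e ⊕ 92) ⊕ 2e = cc ⊕ 2e = e2

e1153964e2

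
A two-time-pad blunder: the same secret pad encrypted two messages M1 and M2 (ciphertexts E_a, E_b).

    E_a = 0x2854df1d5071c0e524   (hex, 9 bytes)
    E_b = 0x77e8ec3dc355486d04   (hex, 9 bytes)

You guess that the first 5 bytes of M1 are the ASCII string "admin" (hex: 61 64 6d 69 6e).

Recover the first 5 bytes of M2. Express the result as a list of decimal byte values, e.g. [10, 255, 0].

First, E_a ⊕ E_b = (M1 ⊕ K) ⊕ (M2 ⊕ K) = M1 ⊕ M2, so the key drops out. Then M2 = (M1 ⊕ M2) ⊕ M1 over the first 5 bytes.
byte 0: (28 XOR 77) XOR 61 = 5f XOR 61 = 3e
byte 1: (54 XOR e8) XOR 64 = bc XOR 64 = d8
byte 2: (df XOR ec) XOR 6d = 33 XOR 6d = 5e
byte 3: (1d XOR 3d) XOR 69 = 20 XOR 69 = 49
byte 4: (50 XOR c3) XOR 6e = 93 XOR 6e = fd

[62, 216, 94, 73, 253]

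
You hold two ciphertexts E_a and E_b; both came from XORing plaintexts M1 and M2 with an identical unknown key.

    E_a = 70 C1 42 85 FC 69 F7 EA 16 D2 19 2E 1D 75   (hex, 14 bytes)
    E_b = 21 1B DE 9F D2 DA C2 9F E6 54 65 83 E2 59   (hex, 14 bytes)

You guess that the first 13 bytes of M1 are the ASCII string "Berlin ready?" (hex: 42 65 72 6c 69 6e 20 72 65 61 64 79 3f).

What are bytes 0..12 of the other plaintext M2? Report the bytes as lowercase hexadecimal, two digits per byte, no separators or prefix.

13bfee7647dd150795e718d4c0

First, E_a ⊕ E_b = (M1 ⊕ K) ⊕ (M2 ⊕ K) = M1 ⊕ M2, so the key drops out. Then M2 = (M1 ⊕ M2) ⊕ M1 over the first 13 bytes.
byte 0: (70 ⊕ 21) ⊕ 42 = 51 ⊕ 42 = 13
byte 1: (c1 ⊕ 1b) ⊕ 65 = da ⊕ 65 = bf
byte 2: (42 ⊕ de) ⊕ 72 = 9c ⊕ 72 = ee
byte 3: (85 ⊕ 9f) ⊕ 6c = 1a ⊕ 6c = 76
byte 4: (fc ⊕ d2) ⊕ 69 = 2e ⊕ 69 = 47
byte 5: (69 ⊕ da) ⊕ 6e = b3 ⊕ 6e = dd
byte 6: (f7 ⊕ c2) ⊕ 20 = 35 ⊕ 20 = 15
byte 7: (ea ⊕ 9f) ⊕ 72 = 75 ⊕ 72 = 07
byte 8: (16 ⊕ e6) ⊕ 65 = f0 ⊕ 65 = 95
byte 9: (d2 ⊕ 54) ⊕ 61 = 86 ⊕ 61 = e7
byte 10: (19 ⊕ 65) ⊕ 64 = 7c ⊕ 64 = 18
byte 11: (2e ⊕ 83) ⊕ 79 = ad ⊕ 79 = d4
byte 12: (1d ⊕ e2) ⊕ 3f = ff ⊕ 3f = c0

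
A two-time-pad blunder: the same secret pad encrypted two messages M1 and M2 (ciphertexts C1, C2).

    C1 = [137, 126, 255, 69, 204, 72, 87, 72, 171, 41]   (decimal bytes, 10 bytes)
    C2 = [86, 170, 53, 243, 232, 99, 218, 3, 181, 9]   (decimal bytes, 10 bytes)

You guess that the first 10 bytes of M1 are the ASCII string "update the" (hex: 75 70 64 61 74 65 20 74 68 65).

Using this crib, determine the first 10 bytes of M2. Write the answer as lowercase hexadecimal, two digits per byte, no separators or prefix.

aaa4aed7504ead3f7645

First, C1 ⊕ C2 = (M1 ⊕ K) ⊕ (M2 ⊕ K) = M1 ⊕ M2, so the key drops out. Then M2 = (M1 ⊕ M2) ⊕ M1 over the first 10 bytes.
byte 0: (89 XOR 56) XOR 75 = df XOR 75 = aa
byte 1: (7e XOR aa) XOR 70 = d4 XOR 70 = a4
byte 2: (ff XOR 35) XOR 64 = ca XOR 64 = ae
byte 3: (45 XOR f3) XOR 61 = b6 XOR 61 = d7
byte 4: (cc XOR e8) XOR 74 = 24 XOR 74 = 50
byte 5: (48 XOR 63) XOR 65 = 2b XOR 65 = 4e
byte 6: (57 XOR da) XOR 20 = 8d XOR 20 = ad
byte 7: (48 XOR 03) XOR 74 = 4b XOR 74 = 3f
byte 8: (ab XOR b5) XOR 68 = 1e XOR 68 = 76
byte 9: (29 XOR 09) XOR 65 = 20 XOR 65 = 45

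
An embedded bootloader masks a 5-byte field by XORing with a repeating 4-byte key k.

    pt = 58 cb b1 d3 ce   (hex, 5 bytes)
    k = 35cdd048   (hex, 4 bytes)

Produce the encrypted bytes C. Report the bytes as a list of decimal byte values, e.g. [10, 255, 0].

The 4-byte key repeats, so the effective keystream is 35 cd d0 48 35.
byte 0: 58 ⊕ 35 = 6d
byte 1: cb ⊕ cd = 06
byte 2: b1 ⊕ d0 = 61
byte 3: d3 ⊕ 48 = 9b
byte 4: ce ⊕ 35 = fb

[109, 6, 97, 155, 251]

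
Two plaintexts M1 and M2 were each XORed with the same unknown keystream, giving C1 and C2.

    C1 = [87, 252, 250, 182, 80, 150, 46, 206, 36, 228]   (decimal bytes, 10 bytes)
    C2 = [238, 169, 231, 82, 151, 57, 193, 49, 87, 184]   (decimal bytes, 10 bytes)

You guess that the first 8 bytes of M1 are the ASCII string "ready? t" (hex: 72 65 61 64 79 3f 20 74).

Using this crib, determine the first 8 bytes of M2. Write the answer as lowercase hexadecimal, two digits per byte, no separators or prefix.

cb307c80be90cf8b

First, C1 ⊕ C2 = (M1 ⊕ K) ⊕ (M2 ⊕ K) = M1 ⊕ M2, so the key drops out. Then M2 = (M1 ⊕ M2) ⊕ M1 over the first 8 bytes.
byte 0: (57 ^ ee) ^ 72 = b9 ^ 72 = cb
byte 1: (fc ^ a9) ^ 65 = 55 ^ 65 = 30
byte 2: (fa ^ e7) ^ 61 = 1d ^ 61 = 7c
byte 3: (b6 ^ 52) ^ 64 = e4 ^ 64 = 80
byte 4: (50 ^ 97) ^ 79 = c7 ^ 79 = be
byte 5: (96 ^ 39) ^ 3f = af ^ 3f = 90
byte 6: (2e ^ c1) ^ 20 = ef ^ 20 = cf
byte 7: (ce ^ 31) ^ 74 = ff ^ 74 = 8b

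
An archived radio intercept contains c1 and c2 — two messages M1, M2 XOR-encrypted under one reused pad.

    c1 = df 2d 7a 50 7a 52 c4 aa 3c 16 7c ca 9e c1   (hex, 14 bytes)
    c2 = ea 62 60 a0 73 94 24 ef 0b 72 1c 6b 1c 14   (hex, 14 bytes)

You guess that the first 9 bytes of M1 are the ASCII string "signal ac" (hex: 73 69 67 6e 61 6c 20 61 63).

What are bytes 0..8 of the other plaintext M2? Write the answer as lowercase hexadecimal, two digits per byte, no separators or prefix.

First, c1 ⊕ c2 = (M1 ⊕ K) ⊕ (M2 ⊕ K) = M1 ⊕ M2, so the key drops out. Then M2 = (M1 ⊕ M2) ⊕ M1 over the first 9 bytes.
byte 0: (df xor ea) xor 73 = 35 xor 73 = 46
byte 1: (2d xor 62) xor 69 = 4f xor 69 = 26
byte 2: (7a xor 60) xor 67 = 1a xor 67 = 7d
byte 3: (50 xor a0) xor 6e = f0 xor 6e = 9e
byte 4: (7a xor 73) xor 61 = 09 xor 61 = 68
byte 5: (52 xor 94) xor 6c = c6 xor 6c = aa
byte 6: (c4 xor 24) xor 20 = e0 xor 20 = c0
byte 7: (aa xor ef) xor 61 = 45 xor 61 = 24
byte 8: (3c xor 0b) xor 63 = 37 xor 63 = 54

46267d9e68aac02454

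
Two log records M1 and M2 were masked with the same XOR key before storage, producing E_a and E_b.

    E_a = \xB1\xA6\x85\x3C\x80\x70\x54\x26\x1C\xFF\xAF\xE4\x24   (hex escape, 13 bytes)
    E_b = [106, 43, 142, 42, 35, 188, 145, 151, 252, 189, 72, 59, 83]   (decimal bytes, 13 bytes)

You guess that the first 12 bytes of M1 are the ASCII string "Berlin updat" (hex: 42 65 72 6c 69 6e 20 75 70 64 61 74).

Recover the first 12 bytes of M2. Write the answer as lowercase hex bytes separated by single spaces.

99 e8 79 7a ca a2 e5 c4 90 26 86 ab

First, E_a ⊕ E_b = (M1 ⊕ K) ⊕ (M2 ⊕ K) = M1 ⊕ M2, so the key drops out. Then M2 = (M1 ⊕ M2) ⊕ M1 over the first 12 bytes.
byte 0: (b1 XOR 6a) XOR 42 = db XOR 42 = 99
byte 1: (a6 XOR 2b) XOR 65 = 8d XOR 65 = e8
byte 2: (85 XOR 8e) XOR 72 = 0b XOR 72 = 79
byte 3: (3c XOR 2a) XOR 6c = 16 XOR 6c = 7a
byte 4: (80 XOR 23) XOR 69 = a3 XOR 69 = ca
byte 5: (70 XOR bc) XOR 6e = cc XOR 6e = a2
byte 6: (54 XOR 91) XOR 20 = c5 XOR 20 = e5
byte 7: (26 XOR 97) XOR 75 = b1 XOR 75 = c4
byte 8: (1c XOR fc) XOR 70 = e0 XOR 70 = 90
byte 9: (ff XOR bd) XOR 64 = 42 XOR 64 = 26
byte 10: (af XOR 48) XOR 61 = e7 XOR 61 = 86
byte 11: (e4 XOR 3b) XOR 74 = df XOR 74 = ab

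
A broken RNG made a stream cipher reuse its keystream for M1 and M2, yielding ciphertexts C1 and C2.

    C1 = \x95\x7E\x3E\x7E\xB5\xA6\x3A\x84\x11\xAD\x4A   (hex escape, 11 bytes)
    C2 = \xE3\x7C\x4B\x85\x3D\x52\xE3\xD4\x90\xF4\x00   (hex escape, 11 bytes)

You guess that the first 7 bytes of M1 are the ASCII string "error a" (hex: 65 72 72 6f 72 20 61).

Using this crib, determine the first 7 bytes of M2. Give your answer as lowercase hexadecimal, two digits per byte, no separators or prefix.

First, C1 ⊕ C2 = (M1 ⊕ K) ⊕ (M2 ⊕ K) = M1 ⊕ M2, so the key drops out. Then M2 = (M1 ⊕ M2) ⊕ M1 over the first 7 bytes.
byte 0: (95 ^ e3) ^ 65 = 76 ^ 65 = 13
byte 1: (7e ^ 7c) ^ 72 = 02 ^ 72 = 70
byte 2: (3e ^ 4b) ^ 72 = 75 ^ 72 = 07
byte 3: (7e ^ 85) ^ 6f = fb ^ 6f = 94
byte 4: (b5 ^ 3d) ^ 72 = 88 ^ 72 = fa
byte 5: (a6 ^ 52) ^ 20 = f4 ^ 20 = d4
byte 6: (3a ^ e3) ^ 61 = d9 ^ 61 = b8

13700794fad4b8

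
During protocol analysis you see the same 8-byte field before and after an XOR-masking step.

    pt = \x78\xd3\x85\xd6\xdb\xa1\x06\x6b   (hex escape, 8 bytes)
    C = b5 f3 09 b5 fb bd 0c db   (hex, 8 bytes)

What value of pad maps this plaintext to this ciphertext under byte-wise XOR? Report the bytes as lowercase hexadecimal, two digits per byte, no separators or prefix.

Since C = pt ⊕ pad, XORing both sides with pt gives pad = pt ⊕ C.
01111000 xor 10110101 = 11001101
11010011 xor 11110011 = 00100000
10000101 xor 00001001 = 10001100
11010110 xor 10110101 = 01100011
11011011 xor 11111011 = 00100000
10100001 xor 10111101 = 00011100
00000110 xor 00001100 = 00001010
01101011 xor 11011011 = 10110000

cd208c63201c0ab0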